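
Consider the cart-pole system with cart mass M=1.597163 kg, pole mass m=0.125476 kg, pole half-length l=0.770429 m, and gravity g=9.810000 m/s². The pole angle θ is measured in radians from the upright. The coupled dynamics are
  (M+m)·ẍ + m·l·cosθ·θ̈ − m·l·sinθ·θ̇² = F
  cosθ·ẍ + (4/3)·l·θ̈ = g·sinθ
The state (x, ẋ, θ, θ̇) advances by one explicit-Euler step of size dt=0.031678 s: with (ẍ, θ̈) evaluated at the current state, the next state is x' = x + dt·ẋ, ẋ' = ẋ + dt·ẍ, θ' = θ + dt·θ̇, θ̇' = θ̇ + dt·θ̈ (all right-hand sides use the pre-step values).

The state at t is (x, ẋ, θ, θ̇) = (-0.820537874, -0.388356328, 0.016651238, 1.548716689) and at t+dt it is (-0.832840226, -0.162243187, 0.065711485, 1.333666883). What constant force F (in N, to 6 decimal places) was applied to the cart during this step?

F = 11.635929 N

ẍ = (ẋ'−ẋ)/dt = (-0.162243187−-0.388356328)/0.031678 = 7.137860
θ̈ = (θ̇'−θ̇)/dt = (1.333666883−1.548716689)/0.031678 = -6.788617
sinθ=0.016650, cosθ=0.999861
F = (M+m)·ẍ + m·l·cosθ·θ̈ − m·l·sinθ·θ̇² = 12.295957 + -0.656167 − 0.003861 = 11.635929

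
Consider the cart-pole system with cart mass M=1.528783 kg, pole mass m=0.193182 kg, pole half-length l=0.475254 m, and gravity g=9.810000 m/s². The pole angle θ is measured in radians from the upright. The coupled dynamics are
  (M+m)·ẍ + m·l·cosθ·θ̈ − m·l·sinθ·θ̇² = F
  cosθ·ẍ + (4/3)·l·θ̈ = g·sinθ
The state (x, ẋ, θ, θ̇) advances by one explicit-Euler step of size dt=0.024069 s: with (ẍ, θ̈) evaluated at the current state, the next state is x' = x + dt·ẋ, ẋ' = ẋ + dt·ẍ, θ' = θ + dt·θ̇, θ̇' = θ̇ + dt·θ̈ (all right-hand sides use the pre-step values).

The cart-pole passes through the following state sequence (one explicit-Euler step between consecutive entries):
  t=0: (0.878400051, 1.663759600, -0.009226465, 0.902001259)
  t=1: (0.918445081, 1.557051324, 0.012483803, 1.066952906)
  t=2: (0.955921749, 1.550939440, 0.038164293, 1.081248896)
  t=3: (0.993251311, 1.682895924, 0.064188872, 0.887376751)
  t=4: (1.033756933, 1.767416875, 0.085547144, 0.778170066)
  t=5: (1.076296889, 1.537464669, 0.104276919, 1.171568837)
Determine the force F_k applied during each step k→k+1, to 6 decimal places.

F_0 = -7.004349 N
F_1 = -0.384039 N
F_2 = 8.697467 N
F_3 = 5.626525 N
F_4 = -14.961067 N

step 0→1:
  ẍ = (ẋ'−ẋ)/dt = (1.557051324−1.663759600)/0.024069 = -4.433432
  θ̈ = (θ̇'−θ̇)/dt = (1.066952906−0.902001259)/0.024069 = 6.853282
  sinθ=-0.009226, cosθ=0.999957
  F = (M+m)·ẍ + m·l·cosθ·θ̈ − m·l·sinθ·θ̇² = -7.634215 + 0.629177 − -0.000689 = -7.004349
step 1→2:
  ẍ = (ẋ'−ẋ)/dt = (1.550939440−1.557051324)/0.024069 = -0.253932
  θ̈ = (θ̇'−θ̇)/dt = (1.081248896−1.066952906)/0.024069 = 0.593959
  sinθ=0.012483, cosθ=0.999922
  F = (M+m)·ẍ + m·l·cosθ·θ̈ − m·l·sinθ·θ̇² = -0.437262 + 0.054527 − 0.001305 = -0.384039
step 2→3:
  ẍ = (ẋ'−ẋ)/dt = (1.682895924−1.550939440)/0.024069 = 5.482425
  θ̈ = (θ̇'−θ̇)/dt = (0.887376751−1.081248896)/0.024069 = -8.054848
  sinθ=0.038155, cosθ=0.999272
  F = (M+m)·ẍ + m·l·cosθ·θ̈ − m·l·sinθ·θ̇² = 9.440544 + -0.738981 − 0.004095 = 8.697467
step 3→4:
  ẍ = (ẋ'−ẋ)/dt = (1.767416875−1.682895924)/0.024069 = 3.511610
  θ̈ = (θ̇'−θ̇)/dt = (0.778170066−0.887376751)/0.024069 = -4.537234
  sinθ=0.064145, cosθ=0.997941
  F = (M+m)·ẍ + m·l·cosθ·θ̈ − m·l·sinθ·θ̇² = 6.046870 + -0.415708 − 0.004637 = 5.626525
step 4→5:
  ẍ = (ẋ'−ẋ)/dt = (1.537464669−1.767416875)/0.024069 = -9.553875
  θ̈ = (θ̇'−θ̇)/dt = (1.171568837−0.778170066)/0.024069 = 16.344625
  sinθ=0.085443, cosθ=0.996343
  F = (M+m)·ẍ + m·l·cosθ·θ̈ − m·l·sinθ·θ̇² = -16.451438 + 1.495121 − 0.004750 = -14.961067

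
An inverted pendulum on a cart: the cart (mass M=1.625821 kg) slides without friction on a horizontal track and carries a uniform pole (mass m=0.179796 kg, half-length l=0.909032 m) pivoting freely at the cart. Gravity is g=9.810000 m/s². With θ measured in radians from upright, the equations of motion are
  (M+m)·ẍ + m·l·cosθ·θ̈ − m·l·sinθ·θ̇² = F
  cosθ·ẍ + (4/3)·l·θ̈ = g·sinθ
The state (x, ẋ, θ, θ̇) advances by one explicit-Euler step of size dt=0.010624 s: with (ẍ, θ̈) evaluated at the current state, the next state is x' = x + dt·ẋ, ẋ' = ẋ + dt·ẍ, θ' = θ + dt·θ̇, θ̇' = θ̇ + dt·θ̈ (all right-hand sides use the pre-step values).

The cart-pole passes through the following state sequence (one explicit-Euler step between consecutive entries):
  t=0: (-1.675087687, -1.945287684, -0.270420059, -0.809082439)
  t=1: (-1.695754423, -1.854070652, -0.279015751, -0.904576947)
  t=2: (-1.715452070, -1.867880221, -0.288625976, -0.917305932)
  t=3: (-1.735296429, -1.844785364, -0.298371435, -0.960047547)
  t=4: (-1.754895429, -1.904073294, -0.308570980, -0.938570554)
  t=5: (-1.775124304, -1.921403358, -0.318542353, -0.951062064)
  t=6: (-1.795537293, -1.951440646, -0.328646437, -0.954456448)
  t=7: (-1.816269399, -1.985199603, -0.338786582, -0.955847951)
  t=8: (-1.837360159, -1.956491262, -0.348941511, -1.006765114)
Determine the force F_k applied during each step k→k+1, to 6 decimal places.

step 0→1:
  ẍ = (ẋ'−ẋ)/dt = (-1.854070652−-1.945287684)/0.010624 = 8.585940
  θ̈ = (θ̇'−θ̇)/dt = (-0.904576947−-0.809082439)/0.010624 = -8.988564
  sinθ=-0.267136, cosθ=0.963659
  F = (M+m)·ẍ + m·l·cosθ·θ̈ − m·l·sinθ·θ̇² = 15.502920 + -1.415705 − -0.028581 = 14.115796
step 1→2:
  ẍ = (ẋ'−ẋ)/dt = (-1.867880221−-1.854070652)/0.010624 = -1.299846
  θ̈ = (θ̇'−θ̇)/dt = (-0.917305932−-0.904576947)/0.010624 = -1.198135
  sinθ=-0.275410, cosθ=0.961327
  F = (M+m)·ẍ + m·l·cosθ·θ̈ − m·l·sinθ·θ̇² = -2.347025 + -0.188250 − -0.036832 = -2.498443
step 2→3:
  ẍ = (ẋ'−ẋ)/dt = (-1.844785364−-1.867880221)/0.010624 = 2.173838
  θ̈ = (θ̇'−θ̇)/dt = (-0.960047547−-0.917305932)/0.010624 = -4.023119
  sinθ=-0.284635, cosθ=0.958636
  F = (M+m)·ẍ + m·l·cosθ·θ̈ − m·l·sinθ·θ̇² = 3.925119 + -0.630341 − -0.039145 = 3.333923
step 3→4:
  ẍ = (ẋ'−ẋ)/dt = (-1.904073294−-1.844785364)/0.010624 = -5.580566
  θ̈ = (θ̇'−θ̇)/dt = (-0.938570554−-0.960047547)/0.010624 = 2.021554
  sinθ=-0.293964, cosθ=0.955816
  F = (M+m)·ẍ + m·l·cosθ·θ̈ − m·l·sinθ·θ̇² = -10.076364 + 0.315805 − -0.044283 = -9.716276
step 4→5:
  ẍ = (ẋ'−ẋ)/dt = (-1.921403358−-1.904073294)/0.010624 = -1.631218
  θ̈ = (θ̇'−θ̇)/dt = (-0.951062064−-0.938570554)/0.010624 = -1.175782
  sinθ=-0.303697, cosθ=0.952769
  F = (M+m)·ẍ + m·l·cosθ·θ̈ − m·l·sinθ·θ̇² = -2.945356 + -0.183094 − -0.043725 = -3.084724
step 5→6:
  ẍ = (ẋ'−ẋ)/dt = (-1.951440646−-1.921403358)/0.010624 = -2.827305
  θ̈ = (θ̇'−θ̇)/dt = (-0.954456448−-0.951062064)/0.010624 = -0.319502
  sinθ=-0.313183, cosθ=0.949693
  F = (M+m)·ẍ + m·l·cosθ·θ̈ − m·l·sinθ·θ̇² = -5.105030 + -0.049592 − -0.046299 = -5.108323
step 6→7:
  ẍ = (ẋ'−ẋ)/dt = (-1.985199603−-1.951440646)/0.010624 = -3.177613
  θ̈ = (θ̇'−θ̇)/dt = (-0.955847951−-0.954456448)/0.010624 = -0.130977
  sinθ=-0.322762, cosθ=0.946480
  F = (M+m)·ẍ + m·l·cosθ·θ̈ − m·l·sinθ·θ̇² = -5.737551 + -0.020261 − -0.048057 = -5.709756
step 7→8:
  ẍ = (ẋ'−ẋ)/dt = (-1.956491262−-1.985199603)/0.010624 = 2.702216
  θ̈ = (θ̇'−θ̇)/dt = (-1.006765114−-0.955847951)/0.010624 = -4.792655
  sinθ=-0.332343, cosθ=0.943159
  F = (M+m)·ẍ + m·l·cosθ·θ̈ − m·l·sinθ·θ̇² = 4.879167 + -0.738788 − -0.049628 = 4.190006

F_0 = 14.115796 N
F_1 = -2.498443 N
F_2 = 3.333923 N
F_3 = -9.716276 N
F_4 = -3.084724 N
F_5 = -5.108323 N
F_6 = -5.709756 N
F_7 = 4.190006 N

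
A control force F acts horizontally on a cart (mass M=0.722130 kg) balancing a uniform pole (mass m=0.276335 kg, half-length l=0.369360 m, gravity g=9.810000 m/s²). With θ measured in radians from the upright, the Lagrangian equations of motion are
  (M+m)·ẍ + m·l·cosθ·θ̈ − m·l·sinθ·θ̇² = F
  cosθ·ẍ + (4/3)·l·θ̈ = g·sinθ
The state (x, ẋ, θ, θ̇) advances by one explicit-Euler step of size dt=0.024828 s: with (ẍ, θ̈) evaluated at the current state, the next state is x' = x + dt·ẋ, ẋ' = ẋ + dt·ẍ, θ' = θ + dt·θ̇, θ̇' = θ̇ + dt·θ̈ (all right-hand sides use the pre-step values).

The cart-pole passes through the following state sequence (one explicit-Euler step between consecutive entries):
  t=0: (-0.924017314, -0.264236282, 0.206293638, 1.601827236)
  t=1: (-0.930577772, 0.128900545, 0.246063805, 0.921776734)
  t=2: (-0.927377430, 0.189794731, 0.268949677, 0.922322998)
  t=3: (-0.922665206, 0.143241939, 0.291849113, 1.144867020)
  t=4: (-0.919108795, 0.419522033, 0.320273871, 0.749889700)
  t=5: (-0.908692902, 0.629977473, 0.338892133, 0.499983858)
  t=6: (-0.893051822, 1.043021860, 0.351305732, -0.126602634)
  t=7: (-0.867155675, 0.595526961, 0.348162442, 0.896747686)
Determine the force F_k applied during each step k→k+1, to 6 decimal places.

step 0→1:
  ẍ = (ẋ'−ẋ)/dt = (0.128900545−-0.264236282)/0.024828 = 15.834414
  θ̈ = (θ̇'−θ̇)/dt = (0.921776734−1.601827236)/0.024828 = -27.390466
  sinθ=0.204834, cosθ=0.978797
  F = (M+m)·ẍ + m·l·cosθ·θ̈ − m·l·sinθ·θ̇² = 15.810108 + -2.736388 − 0.053644 = 13.020076
step 1→2:
  ẍ = (ẋ'−ẋ)/dt = (0.189794731−0.128900545)/0.024828 = 2.452642
  θ̈ = (θ̇'−θ̇)/dt = (0.922322998−0.921776734)/0.024828 = 0.022002
  sinθ=0.243588, cosθ=0.969879
  F = (M+m)·ẍ + m·l·cosθ·θ̈ − m·l·sinθ·θ̇² = 2.448877 + 0.002178 − 0.021125 = 2.429930
step 2→3:
  ẍ = (ẋ'−ẋ)/dt = (0.143241939−0.189794731)/0.024828 = -1.875012
  θ̈ = (θ̇'−θ̇)/dt = (1.144867020−0.922322998)/0.024828 = 8.963429
  sinθ=0.265719, cosθ=0.964051
  F = (M+m)·ẍ + m·l·cosθ·θ̈ − m·l·sinθ·θ̇² = -1.872134 + 0.881982 − 0.023071 = -1.013223
step 3→4:
  ẍ = (ẋ'−ẋ)/dt = (0.419522033−0.143241939)/0.024828 = 11.127763
  θ̈ = (θ̇'−θ̇)/dt = (0.749889700−1.144867020)/0.024828 = -15.908544
  sinθ=0.287724, cosθ=0.957713
  F = (M+m)·ẍ + m·l·cosθ·θ̈ − m·l·sinθ·θ̇² = 11.110682 + -1.555077 − 0.038492 = 9.517113
step 4→5:
  ẍ = (ẋ'−ẋ)/dt = (0.629977473−0.419522033)/0.024828 = 8.476536
  θ̈ = (θ̇'−θ̇)/dt = (0.499983858−0.749889700)/0.024828 = -10.065484
  sinθ=0.314827, cosθ=0.949149
  F = (M+m)·ẍ + m·l·cosθ·θ̈ − m·l·sinθ·θ̇² = 8.463525 + -0.975113 − 0.018070 = 7.470342
step 5→6:
  ẍ = (ẋ'−ẋ)/dt = (1.043021860−0.629977473)/0.024828 = 16.636233
  θ̈ = (θ̇'−θ̇)/dt = (-0.126602634−0.499983858)/0.024828 = -25.237091
  sinθ=0.332442, cosθ=0.943124
  F = (M+m)·ẍ + m·l·cosθ·θ̈ − m·l·sinθ·θ̇² = 16.610696 + -2.429370 − 0.008482 = 14.172844
step 6→7:
  ẍ = (ẋ'−ẋ)/dt = (0.595526961−1.043021860)/0.024828 = -18.023800
  θ̈ = (θ̇'−θ̇)/dt = (0.896747686−-0.126602634)/0.024828 = 41.217590
  sinθ=0.344124, cosθ=0.938924
  F = (M+m)·ẍ + m·l·cosθ·θ̈ − m·l·sinθ·θ̇² = -17.996133 + 3.950016 − 0.000563 = -14.046680

F_0 = 13.020076 N
F_1 = 2.429930 N
F_2 = -1.013223 N
F_3 = 9.517113 N
F_4 = 7.470342 N
F_5 = 14.172844 N
F_6 = -14.046680 N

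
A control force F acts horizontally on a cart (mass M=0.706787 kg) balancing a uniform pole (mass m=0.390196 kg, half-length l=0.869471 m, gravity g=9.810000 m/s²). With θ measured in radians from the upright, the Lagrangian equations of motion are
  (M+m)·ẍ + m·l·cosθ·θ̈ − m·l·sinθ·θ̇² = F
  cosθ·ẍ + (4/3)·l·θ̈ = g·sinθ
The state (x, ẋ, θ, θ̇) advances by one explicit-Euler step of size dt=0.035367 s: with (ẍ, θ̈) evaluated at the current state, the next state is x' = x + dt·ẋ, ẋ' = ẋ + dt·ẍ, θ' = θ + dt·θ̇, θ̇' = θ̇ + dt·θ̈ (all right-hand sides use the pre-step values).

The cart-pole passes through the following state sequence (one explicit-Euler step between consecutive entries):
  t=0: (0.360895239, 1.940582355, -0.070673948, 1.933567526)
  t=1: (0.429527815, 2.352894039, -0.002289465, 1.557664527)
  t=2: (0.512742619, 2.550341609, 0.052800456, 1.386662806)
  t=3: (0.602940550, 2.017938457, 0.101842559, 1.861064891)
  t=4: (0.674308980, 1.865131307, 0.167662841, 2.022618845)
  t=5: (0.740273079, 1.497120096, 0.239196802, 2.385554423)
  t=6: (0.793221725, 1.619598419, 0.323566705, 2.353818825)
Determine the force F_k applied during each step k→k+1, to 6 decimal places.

step 0→1:
  ẍ = (ẋ'−ẋ)/dt = (2.352894039−1.940582355)/0.035367 = 11.658090
  θ̈ = (θ̇'−θ̇)/dt = (1.557664527−1.933567526)/0.035367 = -10.628637
  sinθ=-0.070615, cosθ=0.997504
  F = (M+m)·ẍ + m·l·cosθ·θ̈ − m·l·sinθ·θ̇² = 12.788727 + -3.596913 − -0.089568 = 9.281382
step 1→2:
  ẍ = (ẋ'−ẋ)/dt = (2.550341609−2.352894039)/0.035367 = 5.582819
  θ̈ = (θ̇'−θ̇)/dt = (1.386662806−1.557664527)/0.035367 = -4.835064
  sinθ=-0.002289, cosθ=0.999997
  F = (M+m)·ẍ + m·l·cosθ·θ̈ − m·l·sinθ·θ̇² = 6.124258 + -1.640359 − -0.001885 = 4.485783
step 2→3:
  ẍ = (ẋ'−ẋ)/dt = (2.017938457−2.550341609)/0.035367 = -15.053670
  θ̈ = (θ̇'−θ̇)/dt = (1.861064891−1.386662806)/0.035367 = 13.413693
  sinθ=0.052776, cosθ=0.998606
  F = (M+m)·ẍ + m·l·cosθ·θ̈ − m·l·sinθ·θ̇² = -16.513620 + 4.544443 − 0.034428 = -12.003606
step 3→4:
  ẍ = (ẋ'−ẋ)/dt = (1.865131307−2.017938457)/0.035367 = -4.320614
  θ̈ = (θ̇'−θ̇)/dt = (2.022618845−1.861064891)/0.035367 = 4.567929
  sinθ=0.101667, cosθ=0.994819
  F = (M+m)·ẍ + m·l·cosθ·θ̈ − m·l·sinθ·θ̇² = -4.739640 + 1.541705 − 0.119465 = -3.317400
step 4→5:
  ẍ = (ẋ'−ẋ)/dt = (1.497120096−1.865131307)/0.035367 = -10.405497
  θ̈ = (θ̇'−θ̇)/dt = (2.385554423−2.022618845)/0.035367 = 10.261984
  sinθ=0.166878, cosθ=0.985977
  F = (M+m)·ẍ + m·l·cosθ·θ̈ − m·l·sinθ·θ̇² = -11.414653 + 3.432703 − 0.231615 = -8.213565
step 5→6:
  ẍ = (ẋ'−ẋ)/dt = (1.619598419−1.497120096)/0.035367 = 3.463068
  θ̈ = (θ̇'−θ̇)/dt = (2.353818825−2.385554423)/0.035367 = -0.897322
  sinθ=0.236922, cosθ=0.971529
  F = (M+m)·ẍ + m·l·cosθ·θ̈ − m·l·sinθ·θ̇² = 3.798927 + -0.295762 − 0.457428 = 3.045737

F_0 = 9.281382 N
F_1 = 4.485783 N
F_2 = -12.003606 N
F_3 = -3.317400 N
F_4 = -8.213565 N
F_5 = 3.045737 N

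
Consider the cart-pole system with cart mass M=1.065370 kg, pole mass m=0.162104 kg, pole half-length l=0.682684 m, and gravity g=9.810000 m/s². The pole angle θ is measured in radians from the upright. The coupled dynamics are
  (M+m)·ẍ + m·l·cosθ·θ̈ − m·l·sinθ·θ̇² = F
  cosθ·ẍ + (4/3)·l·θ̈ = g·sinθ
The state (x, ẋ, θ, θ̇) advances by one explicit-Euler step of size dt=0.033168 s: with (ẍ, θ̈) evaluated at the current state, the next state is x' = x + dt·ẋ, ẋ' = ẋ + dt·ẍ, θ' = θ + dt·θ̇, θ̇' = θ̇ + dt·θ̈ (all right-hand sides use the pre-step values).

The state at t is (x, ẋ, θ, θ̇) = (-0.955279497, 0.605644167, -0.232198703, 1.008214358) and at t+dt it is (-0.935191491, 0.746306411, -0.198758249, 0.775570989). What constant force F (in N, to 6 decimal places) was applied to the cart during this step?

F = 4.476095 N

ẍ = (ẋ'−ẋ)/dt = (0.746306411−0.605644167)/0.033168 = 4.240902
θ̈ = (θ̇'−θ̇)/dt = (0.775570989−1.008214358)/0.033168 = -7.014091
sinθ=-0.230118, cosθ=0.973163
F = (M+m)·ẍ + m·l·cosθ·θ̈ − m·l·sinθ·θ̇² = 5.205597 + -0.755388 − -0.025886 = 4.476095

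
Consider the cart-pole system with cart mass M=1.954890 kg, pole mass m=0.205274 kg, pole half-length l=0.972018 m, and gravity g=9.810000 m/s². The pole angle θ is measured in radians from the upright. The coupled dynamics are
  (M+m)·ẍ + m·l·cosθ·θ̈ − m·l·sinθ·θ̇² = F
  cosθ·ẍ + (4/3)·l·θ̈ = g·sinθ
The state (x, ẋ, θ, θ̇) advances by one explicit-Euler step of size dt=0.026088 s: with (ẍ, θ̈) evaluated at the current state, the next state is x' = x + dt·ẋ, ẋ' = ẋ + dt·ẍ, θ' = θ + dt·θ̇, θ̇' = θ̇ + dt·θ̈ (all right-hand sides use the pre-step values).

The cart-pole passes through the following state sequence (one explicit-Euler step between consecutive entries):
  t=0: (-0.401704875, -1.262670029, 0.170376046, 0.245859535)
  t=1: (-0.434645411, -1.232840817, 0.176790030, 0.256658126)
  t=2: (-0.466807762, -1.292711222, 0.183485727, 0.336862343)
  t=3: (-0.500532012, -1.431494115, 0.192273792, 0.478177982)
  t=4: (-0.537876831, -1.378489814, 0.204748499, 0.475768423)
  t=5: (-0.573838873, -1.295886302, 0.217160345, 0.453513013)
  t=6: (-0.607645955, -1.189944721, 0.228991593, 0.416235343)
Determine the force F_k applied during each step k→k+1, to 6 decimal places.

step 0→1:
  ẍ = (ẋ'−ẋ)/dt = (-1.232840817−-1.262670029)/0.026088 = 1.143407
  θ̈ = (θ̇'−θ̇)/dt = (0.256658126−0.245859535)/0.026088 = 0.413929
  sinθ=0.169553, cosθ=0.985521
  F = (M+m)·ẍ + m·l·cosθ·θ̈ − m·l·sinθ·θ̇² = 2.469947 + 0.081396 − 0.002045 = 2.549298
step 1→2:
  ẍ = (ẋ'−ẋ)/dt = (-1.292711222−-1.232840817)/0.026088 = -2.294940
  θ̈ = (θ̇'−θ̇)/dt = (0.336862343−0.256658126)/0.026088 = 3.074372
  sinθ=0.175871, cosθ=0.984413
  F = (M+m)·ẍ + m·l·cosθ·θ̈ − m·l·sinθ·θ̇² = -4.957448 + 0.603868 − 0.002312 = -4.355891
step 2→3:
  ẍ = (ẋ'−ẋ)/dt = (-1.431494115−-1.292711222)/0.026088 = -5.319798
  θ̈ = (θ̇'−θ̇)/dt = (0.478177982−0.336862343)/0.026088 = 5.416883
  sinθ=0.182458, cosθ=0.983214
  F = (M+m)·ẍ + m·l·cosθ·θ̈ − m·l·sinθ·θ̇² = -11.491636 + 1.062688 − 0.004131 = -10.433080
step 3→4:
  ẍ = (ẋ'−ẋ)/dt = (-1.378489814−-1.431494115)/0.026088 = 2.031750
  θ̈ = (θ̇'−θ̇)/dt = (0.475768423−0.478177982)/0.026088 = -0.092363
  sinθ=0.191091, cosθ=0.981572
  F = (M+m)·ẍ + m·l·cosθ·θ̈ − m·l·sinθ·θ̇² = 4.388914 + -0.018090 − 0.008718 = 4.362106
step 4→5:
  ẍ = (ẋ'−ẋ)/dt = (-1.295886302−-1.378489814)/0.026088 = 3.166341
  θ̈ = (θ̇'−θ̇)/dt = (0.453513013−0.475768423)/0.026088 = -0.853090
  sinθ=0.203321, cosθ=0.979112
  F = (M+m)·ẍ + m·l·cosθ·θ̈ − m·l·sinθ·θ̇² = 6.839817 + -0.166662 − 0.009183 = 6.663972
step 5→6:
  ẍ = (ẋ'−ẋ)/dt = (-1.189944721−-1.295886302)/0.026088 = 4.060932
  θ̈ = (θ̇'−θ̇)/dt = (0.416235343−0.453513013)/0.026088 = -1.428920
  sinθ=0.215458, cosθ=0.976513
  F = (M+m)·ẍ + m·l·cosθ·θ̈ − m·l·sinθ·θ̇² = 8.772278 + -0.278416 − 0.008842 = 8.485020

F_0 = 2.549298 N
F_1 = -4.355891 N
F_2 = -10.433080 N
F_3 = 4.362106 N
F_4 = 6.663972 N
F_5 = 8.485020 N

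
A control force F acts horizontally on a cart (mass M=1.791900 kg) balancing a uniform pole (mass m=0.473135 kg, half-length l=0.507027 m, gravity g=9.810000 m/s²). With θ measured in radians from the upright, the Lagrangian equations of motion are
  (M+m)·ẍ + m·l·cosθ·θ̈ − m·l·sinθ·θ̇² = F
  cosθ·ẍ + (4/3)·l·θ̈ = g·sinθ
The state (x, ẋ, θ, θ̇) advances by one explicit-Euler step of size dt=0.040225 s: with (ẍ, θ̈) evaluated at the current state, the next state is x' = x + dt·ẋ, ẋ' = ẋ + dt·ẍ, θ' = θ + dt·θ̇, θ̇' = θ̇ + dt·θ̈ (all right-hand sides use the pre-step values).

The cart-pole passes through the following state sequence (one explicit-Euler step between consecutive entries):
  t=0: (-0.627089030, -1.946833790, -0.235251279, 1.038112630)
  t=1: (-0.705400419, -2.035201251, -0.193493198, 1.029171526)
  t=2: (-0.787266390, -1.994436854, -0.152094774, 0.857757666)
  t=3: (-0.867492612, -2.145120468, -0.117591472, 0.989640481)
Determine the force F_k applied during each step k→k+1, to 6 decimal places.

F_0 = -4.967490 N
F_1 = 1.341073 N
F_2 = -7.680685 N

step 0→1:
  ẍ = (ẋ'−ẋ)/dt = (-2.035201251−-1.946833790)/0.040225 = -2.196829
  θ̈ = (θ̇'−θ̇)/dt = (1.029171526−1.038112630)/0.040225 = -0.222277
  sinθ=-0.233087, cosθ=0.972456
  F = (M+m)·ẍ + m·l·cosθ·θ̈ − m·l·sinθ·θ̇² = -4.975895 + -0.051854 − -0.060259 = -4.967490
step 1→2:
  ẍ = (ẋ'−ẋ)/dt = (-1.994436854−-2.035201251)/0.040225 = 1.013409
  θ̈ = (θ̇'−θ̇)/dt = (0.857757666−1.029171526)/0.040225 = -4.261376
  sinθ=-0.192288, cosθ=0.981339
  F = (M+m)·ẍ + m·l·cosθ·θ̈ − m·l·sinθ·θ̇² = 2.295408 + -1.003194 − -0.048859 = 1.341073
step 2→3:
  ẍ = (ẋ'−ẋ)/dt = (-2.145120468−-1.994436854)/0.040225 = -3.746019
  θ̈ = (θ̇'−θ̇)/dt = (0.989640481−0.857757666)/0.040225 = 3.278628
  sinθ=-0.151509, cosθ=0.988456
  F = (M+m)·ẍ + m·l·cosθ·θ̈ − m·l·sinθ·θ̇² = -8.484864 + 0.777438 − -0.026741 = -7.680685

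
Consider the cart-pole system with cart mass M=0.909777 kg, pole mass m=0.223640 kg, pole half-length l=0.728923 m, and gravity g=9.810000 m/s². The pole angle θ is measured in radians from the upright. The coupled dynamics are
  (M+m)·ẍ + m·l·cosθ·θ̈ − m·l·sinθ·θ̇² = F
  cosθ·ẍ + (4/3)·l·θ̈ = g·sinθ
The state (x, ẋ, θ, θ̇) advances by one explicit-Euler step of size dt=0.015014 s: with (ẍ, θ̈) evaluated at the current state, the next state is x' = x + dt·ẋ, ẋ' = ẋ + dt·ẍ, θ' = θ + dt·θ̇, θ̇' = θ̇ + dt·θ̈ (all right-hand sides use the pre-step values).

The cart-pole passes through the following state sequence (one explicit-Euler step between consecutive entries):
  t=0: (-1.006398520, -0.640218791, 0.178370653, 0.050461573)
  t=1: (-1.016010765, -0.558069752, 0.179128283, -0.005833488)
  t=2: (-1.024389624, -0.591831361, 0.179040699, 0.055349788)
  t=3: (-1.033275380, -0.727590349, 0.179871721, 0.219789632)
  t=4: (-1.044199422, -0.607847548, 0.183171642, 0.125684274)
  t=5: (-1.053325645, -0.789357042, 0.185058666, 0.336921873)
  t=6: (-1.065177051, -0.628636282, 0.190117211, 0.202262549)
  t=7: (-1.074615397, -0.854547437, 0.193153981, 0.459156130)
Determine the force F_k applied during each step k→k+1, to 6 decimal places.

step 0→1:
  ẍ = (ẋ'−ẋ)/dt = (-0.558069752−-0.640218791)/0.015014 = 5.471496
  θ̈ = (θ̇'−θ̇)/dt = (-0.005833488−0.050461573)/0.015014 = -3.749505
  sinθ=0.177426, cosθ=0.984134
  F = (M+m)·ẍ + m·l·cosθ·θ̈ − m·l·sinθ·θ̇² = 6.201486 + -0.601533 − 0.000074 = 5.599880
step 1→2:
  ẍ = (ẋ'−ẋ)/dt = (-0.591831361−-0.558069752)/0.015014 = -2.248675
  θ̈ = (θ̇'−θ̇)/dt = (0.055349788−-0.005833488)/0.015014 = 4.075082
  sinθ=0.178172, cosθ=0.983999
  F = (M+m)·ẍ + m·l·cosθ·θ̈ − m·l·sinθ·θ̇² = -2.548687 + 0.653676 − 0.000001 = -1.895012
step 2→3:
  ẍ = (ẋ'−ẋ)/dt = (-0.727590349−-0.591831361)/0.015014 = -9.042160
  θ̈ = (θ̇'−θ̇)/dt = (0.219789632−0.055349788)/0.015014 = 10.952434
  sinθ=0.178086, cosθ=0.984015
  F = (M+m)·ẍ + m·l·cosθ·θ̈ − m·l·sinθ·θ̇² = -10.248538 + 1.756886 − 0.000089 = -8.491741
step 3→4:
  ẍ = (ẋ'−ẋ)/dt = (-0.607847548−-0.727590349)/0.015014 = 7.975410
  θ̈ = (θ̇'−θ̇)/dt = (0.125684274−0.219789632)/0.015014 = -6.267841
  sinθ=0.178903, cosθ=0.983867
  F = (M+m)·ẍ + m·l·cosθ·θ̈ − m·l·sinθ·θ̇² = 9.039465 + -1.005276 − 0.001409 = 8.032780
step 4→5:
  ẍ = (ẋ'−ẋ)/dt = (-0.789357042−-0.607847548)/0.015014 = -12.089349
  θ̈ = (θ̇'−θ̇)/dt = (0.336921873−0.125684274)/0.015014 = 14.069375
  sinθ=0.182149, cosθ=0.983271
  F = (M+m)·ẍ + m·l·cosθ·θ̈ − m·l·sinθ·θ̇² = -13.702274 + 2.255169 − 0.000469 = -11.447574
step 5→6:
  ẍ = (ẋ'−ẋ)/dt = (-0.628636282−-0.789357042)/0.015014 = 10.704726
  θ̈ = (θ̇'−θ̇)/dt = (0.202262549−0.336921873)/0.015014 = -8.968917
  sinθ=0.184004, cosθ=0.982925
  F = (M+m)·ẍ + m·l·cosθ·θ̈ − m·l·sinθ·θ̇² = 12.132919 + -1.437116 − 0.003405 = 10.692398
step 6→7:
  ẍ = (ẋ'−ẋ)/dt = (-0.854547437−-0.628636282)/0.015014 = -15.046700
  θ̈ = (θ̇'−θ̇)/dt = (0.459156130−0.202262549)/0.015014 = 17.110269
  sinθ=0.188974, cosθ=0.981982
  F = (M+m)·ẍ + m·l·cosθ·θ̈ − m·l·sinθ·θ̇² = -17.054186 + 2.738997 − 0.001260 = -14.316449

F_0 = 5.599880 N
F_1 = -1.895012 N
F_2 = -8.491741 N
F_3 = 8.032780 N
F_4 = -11.447574 N
F_5 = 10.692398 N
F_6 = -14.316449 N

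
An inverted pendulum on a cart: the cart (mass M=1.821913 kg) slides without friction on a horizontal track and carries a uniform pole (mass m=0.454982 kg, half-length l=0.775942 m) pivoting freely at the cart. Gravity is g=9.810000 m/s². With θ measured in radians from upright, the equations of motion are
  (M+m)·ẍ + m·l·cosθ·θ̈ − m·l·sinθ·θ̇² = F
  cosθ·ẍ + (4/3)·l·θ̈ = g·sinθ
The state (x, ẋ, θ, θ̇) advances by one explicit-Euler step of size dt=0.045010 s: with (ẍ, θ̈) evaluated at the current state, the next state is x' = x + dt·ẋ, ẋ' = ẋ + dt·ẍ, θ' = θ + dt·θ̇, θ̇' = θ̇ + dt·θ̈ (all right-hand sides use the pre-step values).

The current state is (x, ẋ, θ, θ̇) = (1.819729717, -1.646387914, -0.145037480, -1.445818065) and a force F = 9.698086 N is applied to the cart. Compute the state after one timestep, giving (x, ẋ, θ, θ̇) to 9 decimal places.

sinθ=-0.144529516, cosθ=0.989500490
temp = (F + m·l·θ̇²·sinθ)/(M+m) = (9.698086 + -0.106661409)/2.276895 = 4.212501934
θ̈ = (g·sinθ − cosθ·temp)/(l·(4/3 − m·cos²θ/(M+m))) = -6.327894045
ẍ = temp − m·l·θ̈·cosθ/(M+m) = 5.183359868
Euler: x'=1.819729717+0.045010·-1.646387914=1.745625797, ẋ'=-1.646387914+0.045010·5.183359868=-1.413084886
       θ'=-0.145037480+0.045010·-1.445818065=-0.210113751, θ̇'=-1.445818065+0.045010·-6.327894045=-1.730636576

(1.745625797, -1.413084886, -0.210113751, -1.730636576)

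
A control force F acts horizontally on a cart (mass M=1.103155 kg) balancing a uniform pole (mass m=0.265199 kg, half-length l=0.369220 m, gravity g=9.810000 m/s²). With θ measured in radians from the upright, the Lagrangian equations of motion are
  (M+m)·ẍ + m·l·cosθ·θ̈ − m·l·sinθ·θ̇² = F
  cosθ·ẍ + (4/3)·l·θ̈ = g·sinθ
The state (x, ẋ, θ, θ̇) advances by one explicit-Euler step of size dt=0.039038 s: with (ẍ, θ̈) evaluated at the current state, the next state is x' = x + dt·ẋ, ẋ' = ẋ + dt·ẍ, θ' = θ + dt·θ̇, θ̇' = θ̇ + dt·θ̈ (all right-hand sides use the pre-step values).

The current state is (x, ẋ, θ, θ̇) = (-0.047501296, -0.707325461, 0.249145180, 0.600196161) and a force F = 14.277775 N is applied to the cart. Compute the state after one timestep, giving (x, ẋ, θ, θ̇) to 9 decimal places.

(-0.075113867, -0.250709700, 0.272575638, -0.106877812)

sinθ=0.246575623, cosθ=0.969123554
temp = (F + m·l·θ̇²·sinθ)/(M+m) = (14.277775 + 0.008697485)/1.368354 = 10.440626099
θ̈ = (g·sinθ − cosθ·temp)/(l·(4/3 − m·cos²θ/(M+m))) = -18.112453839
ẍ = temp − m·l·θ̈·cosθ/(M+m) = 11.696699660
Euler: x'=-0.047501296+0.039038·-0.707325461=-0.075113867, ẋ'=-0.707325461+0.039038·11.696699660=-0.250709700
       θ'=0.249145180+0.039038·0.600196161=0.272575638, θ̇'=0.600196161+0.039038·-18.112453839=-0.106877812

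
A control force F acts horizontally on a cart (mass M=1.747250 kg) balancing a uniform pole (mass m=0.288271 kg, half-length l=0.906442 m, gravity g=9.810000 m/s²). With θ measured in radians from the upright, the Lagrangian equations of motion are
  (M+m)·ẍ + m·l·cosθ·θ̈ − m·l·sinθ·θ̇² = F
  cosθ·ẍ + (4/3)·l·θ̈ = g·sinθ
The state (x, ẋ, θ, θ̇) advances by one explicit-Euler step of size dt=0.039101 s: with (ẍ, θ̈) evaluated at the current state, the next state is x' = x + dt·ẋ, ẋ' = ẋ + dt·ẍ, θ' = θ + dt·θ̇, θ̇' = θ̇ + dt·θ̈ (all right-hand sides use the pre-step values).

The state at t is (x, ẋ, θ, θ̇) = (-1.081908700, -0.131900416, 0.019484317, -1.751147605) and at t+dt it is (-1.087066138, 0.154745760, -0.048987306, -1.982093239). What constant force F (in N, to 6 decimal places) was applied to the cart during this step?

ẍ = (ẋ'−ẋ)/dt = (0.154745760−-0.131900416)/0.039101 = 7.330917
θ̈ = (θ̇'−θ̇)/dt = (-1.982093239−-1.751147605)/0.039101 = -5.906387
sinθ=0.019483, cosθ=0.999810
F = (M+m)·ẍ + m·l·cosθ·θ̈ − m·l·sinθ·θ̇² = 14.922235 + -1.543052 − 0.015611 = 13.363572

F = 13.363572 N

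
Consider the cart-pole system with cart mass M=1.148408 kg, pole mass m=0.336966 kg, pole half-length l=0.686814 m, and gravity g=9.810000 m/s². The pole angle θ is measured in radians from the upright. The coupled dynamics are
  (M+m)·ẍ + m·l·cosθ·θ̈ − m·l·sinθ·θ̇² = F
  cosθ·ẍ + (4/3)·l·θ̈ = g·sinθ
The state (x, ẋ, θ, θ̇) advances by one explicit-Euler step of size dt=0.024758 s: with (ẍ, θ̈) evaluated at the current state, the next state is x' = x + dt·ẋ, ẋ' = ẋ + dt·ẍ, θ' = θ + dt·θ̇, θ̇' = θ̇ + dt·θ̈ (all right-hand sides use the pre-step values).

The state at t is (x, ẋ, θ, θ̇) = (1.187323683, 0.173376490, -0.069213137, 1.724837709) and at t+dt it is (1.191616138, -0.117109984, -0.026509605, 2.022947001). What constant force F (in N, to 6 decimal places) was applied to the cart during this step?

F = -14.600332 N

ẍ = (ẋ'−ẋ)/dt = (-0.117109984−0.173376490)/0.024758 = -11.733035
θ̈ = (θ̇'−θ̇)/dt = (2.022947001−1.724837709)/0.024758 = 12.040928
sinθ=-0.069158, cosθ=0.997606
F = (M+m)·ẍ + m·l·cosθ·θ̈ − m·l·sinθ·θ̇² = -17.427945 + 2.779996 − -0.047617 = -14.600332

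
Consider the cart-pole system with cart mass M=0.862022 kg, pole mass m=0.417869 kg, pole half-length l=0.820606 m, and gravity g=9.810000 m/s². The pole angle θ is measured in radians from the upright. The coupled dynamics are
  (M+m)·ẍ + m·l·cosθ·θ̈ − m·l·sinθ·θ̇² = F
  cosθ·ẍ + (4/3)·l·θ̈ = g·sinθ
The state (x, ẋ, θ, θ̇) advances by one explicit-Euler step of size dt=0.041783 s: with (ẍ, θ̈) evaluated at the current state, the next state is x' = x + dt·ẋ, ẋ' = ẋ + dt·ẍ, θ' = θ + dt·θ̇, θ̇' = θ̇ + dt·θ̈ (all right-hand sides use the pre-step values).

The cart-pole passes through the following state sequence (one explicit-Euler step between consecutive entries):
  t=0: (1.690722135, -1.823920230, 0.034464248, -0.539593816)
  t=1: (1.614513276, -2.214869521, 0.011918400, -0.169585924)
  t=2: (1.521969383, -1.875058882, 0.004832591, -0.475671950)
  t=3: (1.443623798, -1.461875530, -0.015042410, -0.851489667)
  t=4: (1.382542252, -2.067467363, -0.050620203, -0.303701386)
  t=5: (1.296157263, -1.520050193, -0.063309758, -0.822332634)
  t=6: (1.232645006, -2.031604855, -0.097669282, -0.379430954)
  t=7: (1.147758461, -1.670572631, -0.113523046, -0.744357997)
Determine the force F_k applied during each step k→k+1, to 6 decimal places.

step 0→1:
  ẍ = (ẋ'−ẋ)/dt = (-2.214869521−-1.823920230)/0.041783 = -9.356659
  θ̈ = (θ̇'−θ̇)/dt = (-0.169585924−-0.539593816)/0.041783 = 8.855465
  sinθ=0.034457, cosθ=0.999406
  F = (M+m)·ẍ + m·l·cosθ·θ̈ − m·l·sinθ·θ̇² = -11.975504 + 3.034787 − 0.003440 = -8.944157
step 1→2:
  ẍ = (ẋ'−ẋ)/dt = (-1.875058882−-2.214869521)/0.041783 = 8.132749
  θ̈ = (θ̇'−θ̇)/dt = (-0.475671950−-0.169585924)/0.041783 = -7.325612
  sinθ=0.011918, cosθ=0.999929
  F = (M+m)·ẍ + m·l·cosθ·θ̈ − m·l·sinθ·θ̇² = 10.409032 + -2.511816 − 0.000118 = 7.897098
step 2→3:
  ẍ = (ẋ'−ẋ)/dt = (-1.461875530−-1.875058882)/0.041783 = 9.888791
  θ̈ = (θ̇'−θ̇)/dt = (-0.851489667−-0.475671950)/0.041783 = -8.994513
  sinθ=0.004833, cosθ=0.999988
  F = (M+m)·ẍ + m·l·cosθ·θ̈ − m·l·sinθ·θ̇² = 12.656575 + -3.084235 − 0.000375 = 9.571965
step 3→4:
  ẍ = (ẋ'−ẋ)/dt = (-2.067467363−-1.461875530)/0.041783 = -14.493737
  θ̈ = (θ̇'−θ̇)/dt = (-0.303701386−-0.851489667)/0.041783 = 13.110315
  sinθ=-0.015042, cosθ=0.999887
  F = (M+m)·ẍ + m·l·cosθ·θ̈ − m·l·sinθ·θ̇² = -18.550404 + 4.495094 − -0.003740 = -14.051570
step 4→5:
  ẍ = (ẋ'−ẋ)/dt = (-1.520050193−-2.067467363)/0.041783 = 13.101433
  θ̈ = (θ̇'−θ̇)/dt = (-0.822332634−-0.303701386)/0.041783 = -12.412494
  sinθ=-0.050599, cosθ=0.998719
  F = (M+m)·ẍ + m·l·cosθ·θ̈ − m·l·sinθ·θ̇² = 16.768406 + -4.250864 − -0.001600 = 12.519142
step 5→6:
  ẍ = (ẋ'−ẋ)/dt = (-2.031604855−-1.520050193)/0.041783 = -12.243129
  θ̈ = (θ̇'−θ̇)/dt = (-0.379430954−-0.822332634)/0.041783 = 10.600045
  sinθ=-0.063267, cosθ=0.997997
  F = (M+m)·ẍ + m·l·cosθ·θ̈ − m·l·sinθ·θ̇² = -15.669871 + 3.627535 − -0.014671 = -12.027665
step 6→7:
  ẍ = (ẋ'−ẋ)/dt = (-1.670572631−-2.031604855)/0.041783 = 8.640649
  θ̈ = (θ̇'−θ̇)/dt = (-0.744357997−-0.379430954)/0.041783 = -8.733864
  sinθ=-0.097514, cosθ=0.995234
  F = (M+m)·ẍ + m·l·cosθ·θ̈ − m·l·sinθ·θ̇² = 11.059088 + -2.980619 − -0.004814 = 8.083283

F_0 = -8.944157 N
F_1 = 7.897098 N
F_2 = 9.571965 N
F_3 = -14.051570 N
F_4 = 12.519142 N
F_5 = -12.027665 N
F_6 = 8.083283 N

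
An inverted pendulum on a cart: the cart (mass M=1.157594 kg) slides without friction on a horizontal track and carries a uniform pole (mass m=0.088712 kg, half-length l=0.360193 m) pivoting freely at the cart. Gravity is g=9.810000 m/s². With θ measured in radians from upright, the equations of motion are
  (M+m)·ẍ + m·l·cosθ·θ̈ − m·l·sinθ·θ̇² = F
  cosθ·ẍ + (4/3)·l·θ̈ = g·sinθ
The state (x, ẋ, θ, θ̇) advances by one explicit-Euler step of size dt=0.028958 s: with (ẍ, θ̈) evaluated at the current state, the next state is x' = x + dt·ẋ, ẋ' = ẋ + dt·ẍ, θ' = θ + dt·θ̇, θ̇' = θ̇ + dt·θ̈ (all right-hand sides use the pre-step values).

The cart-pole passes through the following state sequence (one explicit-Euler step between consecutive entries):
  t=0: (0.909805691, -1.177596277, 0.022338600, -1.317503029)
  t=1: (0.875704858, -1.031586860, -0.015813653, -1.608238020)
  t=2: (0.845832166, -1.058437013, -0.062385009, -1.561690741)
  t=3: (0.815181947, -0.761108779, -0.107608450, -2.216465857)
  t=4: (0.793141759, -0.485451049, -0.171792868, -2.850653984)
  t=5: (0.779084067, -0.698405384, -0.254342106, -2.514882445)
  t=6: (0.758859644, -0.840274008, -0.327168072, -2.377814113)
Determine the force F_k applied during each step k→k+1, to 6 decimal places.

F_0 = 5.962044 N
F_1 = -1.102925 N
F_2 = 12.080290 N
F_3 = 11.184986 N
F_4 = -8.755775 N
F_5 = -5.908569 N

step 0→1:
  ẍ = (ẋ'−ẋ)/dt = (-1.031586860−-1.177596277)/0.028958 = 5.042110
  θ̈ = (θ̇'−θ̇)/dt = (-1.608238020−-1.317503029)/0.028958 = -10.039885
  sinθ=0.022337, cosθ=0.999751
  F = (M+m)·ẍ + m·l·cosθ·θ̈ − m·l·sinθ·θ̇² = 6.284012 + -0.320729 − 0.001239 = 5.962044
step 1→2:
  ẍ = (ẋ'−ẋ)/dt = (-1.058437013−-1.031586860)/0.028958 = -0.927210
  θ̈ = (θ̇'−θ̇)/dt = (-1.561690741−-1.608238020)/0.028958 = 1.607407
  sinθ=-0.015813, cosθ=0.999875
  F = (M+m)·ẍ + m·l·cosθ·θ̈ − m·l·sinθ·θ̇² = -1.155588 + 0.051356 − -0.001307 = -1.102925
step 2→3:
  ẍ = (ẋ'−ẋ)/dt = (-0.761108779−-1.058437013)/0.028958 = 10.267568
  θ̈ = (θ̇'−θ̇)/dt = (-2.216465857−-1.561690741)/0.028958 = -22.611200
  sinθ=-0.062345, cosθ=0.998055
  F = (M+m)·ẍ + m·l·cosθ·θ̈ − m·l·sinθ·θ̇² = 12.796532 + -0.721100 − -0.004859 = 12.080290
step 3→4:
  ẍ = (ẋ'−ẋ)/dt = (-0.485451049−-0.761108779)/0.028958 = 9.519225
  θ̈ = (θ̇'−θ̇)/dt = (-2.850653984−-2.216465857)/0.028958 = -21.900274
  sinθ=-0.107401, cosθ=0.994216
  F = (M+m)·ẍ + m·l·cosθ·θ̈ − m·l·sinθ·θ̇² = 11.863868 + -0.695741 − -0.016860 = 11.184986
step 4→5:
  ẍ = (ẋ'−ẋ)/dt = (-0.698405384−-0.485451049)/0.028958 = -7.353903
  θ̈ = (θ̇'−θ̇)/dt = (-2.514882445−-2.850653984)/0.028958 = 11.595122
  sinθ=-0.170949, cosθ=0.985280
  F = (M+m)·ẍ + m·l·cosθ·θ̈ − m·l·sinθ·θ̇² = -9.165214 + 0.365050 − -0.044389 = -8.755775
step 5→6:
  ẍ = (ẋ'−ẋ)/dt = (-0.840274008−-0.698405384)/0.028958 = -4.899117
  θ̈ = (θ̇'−θ̇)/dt = (-2.377814113−-2.514882445)/0.028958 = 4.733349
  sinθ=-0.251609, cosθ=0.967829
  F = (M+m)·ẍ + m·l·cosθ·θ̈ − m·l·sinθ·θ̇² = -6.105799 + 0.146381 − -0.050849 = -5.908569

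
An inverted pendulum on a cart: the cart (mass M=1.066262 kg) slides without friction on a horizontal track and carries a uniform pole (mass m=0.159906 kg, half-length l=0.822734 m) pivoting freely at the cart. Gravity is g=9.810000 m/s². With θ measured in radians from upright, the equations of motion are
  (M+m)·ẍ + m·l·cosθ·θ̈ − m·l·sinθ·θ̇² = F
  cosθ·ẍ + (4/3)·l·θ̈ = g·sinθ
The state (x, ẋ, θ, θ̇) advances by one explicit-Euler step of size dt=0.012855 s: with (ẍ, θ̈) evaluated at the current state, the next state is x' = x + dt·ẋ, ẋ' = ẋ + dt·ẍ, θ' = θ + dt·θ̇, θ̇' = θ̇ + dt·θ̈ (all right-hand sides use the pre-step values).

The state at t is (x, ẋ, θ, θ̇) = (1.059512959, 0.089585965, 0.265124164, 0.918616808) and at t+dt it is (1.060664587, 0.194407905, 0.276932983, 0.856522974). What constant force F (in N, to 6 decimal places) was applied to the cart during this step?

ẍ = (ẋ'−ẋ)/dt = (0.194407905−0.089585965)/0.012855 = 8.154177
θ̈ = (θ̇'−θ̇)/dt = (0.856522974−0.918616808)/0.012855 = -4.830326
sinθ=0.262029, cosθ=0.965060
F = (M+m)·ẍ + m·l·cosθ·θ̈ − m·l·sinθ·θ̇² = 9.998390 + -0.613274 − 0.029090 = 9.356026

F = 9.356026 N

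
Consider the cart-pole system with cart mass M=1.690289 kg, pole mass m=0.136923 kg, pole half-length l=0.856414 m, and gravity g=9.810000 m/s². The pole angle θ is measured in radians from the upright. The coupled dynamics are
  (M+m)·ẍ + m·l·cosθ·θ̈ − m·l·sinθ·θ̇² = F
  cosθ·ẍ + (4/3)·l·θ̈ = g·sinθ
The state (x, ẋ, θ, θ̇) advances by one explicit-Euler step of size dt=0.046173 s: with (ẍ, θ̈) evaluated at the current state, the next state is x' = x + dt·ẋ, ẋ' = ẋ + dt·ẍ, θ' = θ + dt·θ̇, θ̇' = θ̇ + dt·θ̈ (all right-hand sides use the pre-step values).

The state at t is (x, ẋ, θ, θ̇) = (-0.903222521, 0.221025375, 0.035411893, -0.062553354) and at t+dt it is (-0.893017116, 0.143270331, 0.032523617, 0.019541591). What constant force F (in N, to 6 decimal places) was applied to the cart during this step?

ẍ = (ẋ'−ẋ)/dt = (0.143270331−0.221025375)/0.046173 = -1.683994
θ̈ = (θ̇'−θ̇)/dt = (0.019541591−-0.062553354)/0.046173 = 1.777986
sinθ=0.035404, cosθ=0.999373
F = (M+m)·ẍ + m·l·cosθ·θ̈ − m·l·sinθ·θ̇² = -3.077014 + 0.208361 − 0.000016 = -2.868669

F = -2.868669 N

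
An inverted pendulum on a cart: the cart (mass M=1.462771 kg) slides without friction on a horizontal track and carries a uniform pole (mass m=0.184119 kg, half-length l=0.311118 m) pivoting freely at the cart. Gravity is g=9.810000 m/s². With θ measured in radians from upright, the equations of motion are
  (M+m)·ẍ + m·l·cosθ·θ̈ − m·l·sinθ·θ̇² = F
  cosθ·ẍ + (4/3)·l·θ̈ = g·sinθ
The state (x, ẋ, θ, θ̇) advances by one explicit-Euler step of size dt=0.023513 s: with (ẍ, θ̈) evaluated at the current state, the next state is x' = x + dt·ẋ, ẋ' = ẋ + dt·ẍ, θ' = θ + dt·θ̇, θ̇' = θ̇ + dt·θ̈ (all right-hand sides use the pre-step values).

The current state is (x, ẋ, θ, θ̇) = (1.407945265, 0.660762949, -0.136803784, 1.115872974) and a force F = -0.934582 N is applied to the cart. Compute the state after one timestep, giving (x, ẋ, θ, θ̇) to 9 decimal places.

sinθ=-0.136377463, cosθ=0.990656947
temp = (F + m·l·θ̇²·sinθ)/(M+m) = (-0.934582 + -0.009727380)/1.646890 = -0.573389467
θ̈ = (g·sinθ − cosθ·temp)/(l·(4/3 − m·cos²θ/(M+m))) = -2.022205998
ẍ = temp − m·l·θ̈·cosθ/(M+m) = -0.503709516
Euler: x'=1.407945265+0.023513·0.660762949=1.423481784, ẋ'=0.660762949+0.023513·-0.503709516=0.648919227
       θ'=-0.136803784+0.023513·1.115872974=-0.110566263, θ̇'=1.115872974+0.023513·-2.022205998=1.068324844

(1.423481784, 0.648919227, -0.110566263, 1.068324844)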